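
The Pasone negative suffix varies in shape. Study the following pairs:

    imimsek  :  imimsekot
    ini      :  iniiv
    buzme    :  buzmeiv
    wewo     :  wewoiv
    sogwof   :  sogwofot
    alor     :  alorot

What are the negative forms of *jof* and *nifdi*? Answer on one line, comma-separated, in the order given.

jofot, nifdiiv

Looking at the final sound of each stem: -ot when the stem ends in a consonant (*imimsek*, *sogwof*, *alor*); -iv when the stem ends in a vowel (*ini*, *buzme*, *wewo*).
Since the final sound of *jof* is /f/ (a consonant), it takes -ot, giving *jofot*.
The final sound of *nifdi* is /i/, which is a vowel, so the suffix is -iv, giving *nifdiiv*.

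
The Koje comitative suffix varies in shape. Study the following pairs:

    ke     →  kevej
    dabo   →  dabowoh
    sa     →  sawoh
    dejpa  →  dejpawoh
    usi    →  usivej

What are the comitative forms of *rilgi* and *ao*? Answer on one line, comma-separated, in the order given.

Looking at the last vowel of each stem: -vej when the last vowel of the stem is a front vowel (*ke*, *usi*); -woh when the last vowel of the stem is a back vowel (*dabo*, *sa*, *dejpa*).
Since the last vowel of *rilgi* is /i/ (a front vowel), it takes -vej, giving *rilgivej*.
Since the last vowel of *ao* is /o/ (a back vowel), it takes -woh, giving *aowoh*.

rilgivej, aowoh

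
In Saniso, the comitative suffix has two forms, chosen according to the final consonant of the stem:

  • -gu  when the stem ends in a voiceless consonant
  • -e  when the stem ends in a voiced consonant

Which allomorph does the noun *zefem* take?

-e

The final consonant of *zefem* is /m/, which is voiced, so the suffix is -e.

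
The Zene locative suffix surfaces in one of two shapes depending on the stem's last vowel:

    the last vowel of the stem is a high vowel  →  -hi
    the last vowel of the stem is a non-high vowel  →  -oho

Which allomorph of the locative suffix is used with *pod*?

The last vowel of *pod* is /o/, which is a non-high vowel, so the suffix is -oho.

-oho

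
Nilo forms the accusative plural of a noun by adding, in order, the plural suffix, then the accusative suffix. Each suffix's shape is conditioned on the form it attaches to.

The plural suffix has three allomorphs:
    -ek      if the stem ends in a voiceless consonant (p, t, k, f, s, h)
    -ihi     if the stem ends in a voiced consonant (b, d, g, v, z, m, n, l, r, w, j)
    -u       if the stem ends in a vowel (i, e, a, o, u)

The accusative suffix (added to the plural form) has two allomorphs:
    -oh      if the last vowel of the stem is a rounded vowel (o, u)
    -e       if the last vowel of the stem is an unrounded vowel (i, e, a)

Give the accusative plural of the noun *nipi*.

*nipi* — final sound /i/ (a vowel) → -u → *nipiu*.
The plural form *nipiu* — last vowel /u/ (a rounded vowel) → -oh → *nipiuoh*.

nipiuoh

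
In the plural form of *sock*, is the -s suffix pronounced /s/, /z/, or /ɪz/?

The stem *sock* ends in a voiceless non-sibilant consonant.
The plural suffix surfaces as /ɪz/ after sibilants, /s/ after other voiceless consonants, and /z/ after other voiced sounds.
So the plural -s on *sock* is pronounced /s/.

/s/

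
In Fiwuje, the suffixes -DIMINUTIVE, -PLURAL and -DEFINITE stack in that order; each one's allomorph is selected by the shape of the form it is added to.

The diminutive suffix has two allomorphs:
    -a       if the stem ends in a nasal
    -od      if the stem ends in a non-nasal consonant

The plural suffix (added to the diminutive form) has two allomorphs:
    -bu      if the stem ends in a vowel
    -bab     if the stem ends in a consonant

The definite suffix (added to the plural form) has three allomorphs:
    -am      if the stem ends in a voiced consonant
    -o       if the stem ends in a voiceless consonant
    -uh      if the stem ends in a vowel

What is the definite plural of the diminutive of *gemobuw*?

*gemobuw* — final consonant /w/ (non-nasal) → -od → *gemobuwod*.
Since the final sound of the diminutive form *gemobuwod* is /d/ (a consonant), it takes -bab, giving *gemobuwodbab*.
The final sound of the plural form *gemobuwodbab* is /b/, which is a voiced consonant, so the definite suffix is -am, giving *gemobuwodbabam*.

gemobuwodbabam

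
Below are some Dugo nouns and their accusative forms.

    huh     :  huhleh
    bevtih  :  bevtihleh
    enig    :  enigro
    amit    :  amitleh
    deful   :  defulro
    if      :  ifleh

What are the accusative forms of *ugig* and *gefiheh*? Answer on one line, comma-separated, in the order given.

ugigro, gefihehleh

Looking at the final consonant of each stem: -leh when the stem ends in a voiceless consonant (*huh*, *bevtih*, *amit*, *if*); -ro when the stem ends in a voiced consonant (*enig*, *deful*).
*ugig*: final consonant = /g/, voiced → -ro → *ugigro*.
*gefiheh* — final consonant /h/ (voiceless) → -leh → *gefihehleh*.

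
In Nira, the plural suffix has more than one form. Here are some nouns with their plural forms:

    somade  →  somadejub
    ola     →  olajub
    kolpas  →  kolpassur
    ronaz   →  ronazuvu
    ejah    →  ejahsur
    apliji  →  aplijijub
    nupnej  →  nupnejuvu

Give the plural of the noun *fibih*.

Looking at the final sound of each stem: -sur when the stem ends in a voiceless consonant (*kolpas*, *ejah*); -uvu when the stem ends in a voiced consonant (*ronaz*, *nupnej*); -jub when the stem ends in a vowel (*somade*, *ola*, *apliji*).
*fibih*: final sound = /h/, a voiceless consonant → -sur → *fibihsur*.

fibihsur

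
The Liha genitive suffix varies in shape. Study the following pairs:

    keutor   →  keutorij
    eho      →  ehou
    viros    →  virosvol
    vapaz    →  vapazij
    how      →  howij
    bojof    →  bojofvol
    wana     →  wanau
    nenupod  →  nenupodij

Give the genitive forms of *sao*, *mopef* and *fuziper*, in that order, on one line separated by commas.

The suffix is conditioned by the final sound: -vol when the stem ends in a voiceless consonant (*viros*, *bojof*); -ij when the stem ends in a voiced consonant (*keutor*, *vapaz*, *how*, *nenupod*); -u when the stem ends in a vowel (*eho*, *wana*).
The final sound of *sao* is /o/, which is a vowel, so the suffix is -u, giving *saou*.
The final sound of *mopef* is /f/, which is a voiceless consonant, so the suffix is -vol, giving *mopefvol*.
*fuziper*: final sound = /r/, a voiced consonant → -ij → *fuziperij*.

saou, mopefvol, fuziperij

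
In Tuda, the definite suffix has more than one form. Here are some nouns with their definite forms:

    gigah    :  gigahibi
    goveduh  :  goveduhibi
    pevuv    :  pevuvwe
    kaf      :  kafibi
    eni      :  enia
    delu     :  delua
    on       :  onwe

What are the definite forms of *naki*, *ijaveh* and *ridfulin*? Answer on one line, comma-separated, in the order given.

The suffix is conditioned by the final sound: -ibi when the stem ends in a voiceless consonant (*gigah*, *goveduh*, *kaf*); -we when the stem ends in a voiced consonant (*pevuv*, *on*); -a when the stem ends in a vowel (*eni*, *delu*).
*naki* — final sound /i/ (a vowel) → -a → *nakia*.
*ijaveh* — final sound /h/ (a voiceless consonant) → -ibi → *ijavehibi*.
The final sound of *ridfulin* is /n/, which is a voiced consonant, so the suffix is -we, giving *ridfulinwe*.

nakia, ijavehibi, ridfulinwe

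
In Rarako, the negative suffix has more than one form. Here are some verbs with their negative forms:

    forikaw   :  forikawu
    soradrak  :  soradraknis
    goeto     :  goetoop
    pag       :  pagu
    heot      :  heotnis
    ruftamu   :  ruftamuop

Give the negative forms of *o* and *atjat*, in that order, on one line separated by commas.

oop, atjatnis

The suffix is conditioned by the final sound: -nis when the stem ends in a voiceless consonant (*soradrak*, *heot*); -u when the stem ends in a voiced consonant (*forikaw*, *pag*); -op when the stem ends in a vowel (*goeto*, *ruftamu*).
*o*: final sound = /o/, a vowel → -op → *oop*.
Since the final sound of *atjat* is /t/ (a voiceless consonant), it takes -nis, giving *atjatnis*.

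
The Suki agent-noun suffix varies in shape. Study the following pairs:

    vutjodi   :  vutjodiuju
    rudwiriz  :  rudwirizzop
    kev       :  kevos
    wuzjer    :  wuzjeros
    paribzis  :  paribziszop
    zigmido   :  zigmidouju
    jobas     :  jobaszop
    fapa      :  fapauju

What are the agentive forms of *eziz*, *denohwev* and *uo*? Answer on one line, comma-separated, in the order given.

ezizzop, denohwevos, uouju

The pattern is sibilance of the final sound: -zop when the stem ends in a sibilant (*rudwiriz*, *paribzis*, *jobas*); -os when the stem ends in a non-sibilant consonant (*kev*, *wuzjer*); -uju when the stem ends in a vowel (*vutjodi*, *zigmido*, *fapa*).
Since the final sound of *eziz* is /z/ (a sibilant), it takes -zop, giving *ezizzop*.
Since the final sound of *denohwev* is /v/ (a non-sibilant consonant), it takes -os, giving *denohwevos*.
*uo* — final sound /o/ (a vowel) → -uju → *uouju*.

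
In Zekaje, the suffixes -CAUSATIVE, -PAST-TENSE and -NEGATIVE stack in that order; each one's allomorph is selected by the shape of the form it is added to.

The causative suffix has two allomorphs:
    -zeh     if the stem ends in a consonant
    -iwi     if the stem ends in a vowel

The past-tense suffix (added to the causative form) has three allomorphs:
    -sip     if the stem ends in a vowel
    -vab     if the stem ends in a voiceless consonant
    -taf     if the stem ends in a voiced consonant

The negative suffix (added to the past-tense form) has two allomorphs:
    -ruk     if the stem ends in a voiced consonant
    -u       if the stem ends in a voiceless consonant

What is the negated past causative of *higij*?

higijzehvabruk

*higij* — final sound /j/ (a consonant) → -zeh → *higijzeh*.
The causative form *higijzeh*: final sound = /h/, a voiceless consonant → -vab → *higijzehvab*.
Since the final consonant of the past-tense form *higijzehvab* is /b/ (voiced), it takes -ruk, giving *higijzehvabruk*.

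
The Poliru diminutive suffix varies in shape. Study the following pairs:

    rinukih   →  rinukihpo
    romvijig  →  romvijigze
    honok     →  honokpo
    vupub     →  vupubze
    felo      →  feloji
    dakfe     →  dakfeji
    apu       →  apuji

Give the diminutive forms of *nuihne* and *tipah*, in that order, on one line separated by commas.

The alternation tracks the final sound of the stem — -po when the stem ends in a voiceless consonant (*rinukih*, *honok*); -ze when the stem ends in a voiced consonant (*romvijig*, *vupub*); -ji when the stem ends in a vowel (*felo*, *dakfe*, *apu*).
Since the final sound of *nuihne* is /e/ (a vowel), it takes -ji, giving *nuihneji*.
The final sound of *tipah* is /h/, which is a voiceless consonant, so the suffix is -po, giving *tipahpo*.

nuihneji, tipahpo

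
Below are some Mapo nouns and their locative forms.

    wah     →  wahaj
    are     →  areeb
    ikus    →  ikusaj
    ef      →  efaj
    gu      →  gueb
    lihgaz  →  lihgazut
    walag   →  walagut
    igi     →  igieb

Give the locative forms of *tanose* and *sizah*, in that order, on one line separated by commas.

The pattern is voicing of the final sound: -aj when the stem ends in a voiceless consonant (*wah*, *ikus*, *ef*); -ut when the stem ends in a voiced consonant (*lihgaz*, *walag*); -eb when the stem ends in a vowel (*are*, *gu*, *igi*).
The final sound of *tanose* is /e/, which is a vowel, so the suffix is -eb, giving *tanoseeb*.
The final sound of *sizah* is /h/, which is a voiceless consonant, so the suffix is -aj, giving *sizahaj*.

tanoseeb, sizahaj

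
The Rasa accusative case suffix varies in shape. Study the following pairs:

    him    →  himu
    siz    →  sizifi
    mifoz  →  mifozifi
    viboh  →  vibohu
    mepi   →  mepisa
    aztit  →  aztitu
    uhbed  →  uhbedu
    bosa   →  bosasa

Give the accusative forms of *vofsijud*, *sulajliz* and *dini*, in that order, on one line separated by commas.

Looking at the final sound of each stem: -ifi when the stem ends in a sibilant (*siz*, *mifoz*); -u when the stem ends in a non-sibilant consonant (*him*, *viboh*, *aztit*, *uhbed*); -sa when the stem ends in a vowel (*mepi*, *bosa*).
*vofsijud* — final sound /d/ (a non-sibilant consonant) → -u → *vofsijudu*.
Since the final sound of *sulajliz* is /z/ (a sibilant), it takes -ifi, giving *sulajlizifi*.
*dini* — final sound /i/ (a vowel) → -sa → *dinisa*.

vofsijudu, sulajlizifi, dinisa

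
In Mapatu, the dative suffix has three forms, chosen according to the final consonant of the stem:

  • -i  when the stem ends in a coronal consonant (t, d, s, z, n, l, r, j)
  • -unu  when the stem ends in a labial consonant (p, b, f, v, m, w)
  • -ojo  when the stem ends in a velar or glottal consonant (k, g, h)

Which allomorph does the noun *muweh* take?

-ojo

*muweh*: final consonant = /h/, velar/glottal → -ojo.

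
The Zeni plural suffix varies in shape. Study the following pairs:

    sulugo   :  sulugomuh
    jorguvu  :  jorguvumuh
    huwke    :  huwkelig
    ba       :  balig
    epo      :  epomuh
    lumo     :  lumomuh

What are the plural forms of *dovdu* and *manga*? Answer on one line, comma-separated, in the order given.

dovdumuh, mangalig

The alternation tracks the last vowel of the stem — -muh when the last vowel of the stem is a rounded vowel (*sulugo*, *jorguvu*, *epo*, *lumo*); -lig when the last vowel of the stem is an unrounded vowel (*huwke*, *ba*).
The last vowel of *dovdu* is /u/, which is a rounded vowel, so the suffix is -muh, giving *dovdumuh*.
Since the last vowel of *manga* is /a/ (an unrounded vowel), it takes -lig, giving *mangalig*.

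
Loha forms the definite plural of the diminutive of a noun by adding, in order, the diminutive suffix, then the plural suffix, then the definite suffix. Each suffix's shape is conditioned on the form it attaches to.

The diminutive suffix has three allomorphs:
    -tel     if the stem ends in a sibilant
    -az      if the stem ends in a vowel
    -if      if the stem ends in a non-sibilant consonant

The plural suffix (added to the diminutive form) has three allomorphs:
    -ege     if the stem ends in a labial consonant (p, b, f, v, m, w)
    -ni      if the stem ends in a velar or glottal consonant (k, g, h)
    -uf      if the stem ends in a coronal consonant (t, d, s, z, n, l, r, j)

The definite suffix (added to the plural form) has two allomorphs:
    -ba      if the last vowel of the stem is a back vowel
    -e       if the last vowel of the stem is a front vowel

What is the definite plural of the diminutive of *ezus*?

Since the final sound of *ezus* is /s/ (a sibilant), it takes -tel, giving *ezustel*.
The final consonant of the diminutive form *ezustel* is /l/, which is coronal, so the plural suffix is -uf, giving *ezusteluf*.
The last vowel of the plural form *ezusteluf* is /u/, which is a back vowel, so the definite suffix is -ba, giving *ezustelufba*.

ezustelufba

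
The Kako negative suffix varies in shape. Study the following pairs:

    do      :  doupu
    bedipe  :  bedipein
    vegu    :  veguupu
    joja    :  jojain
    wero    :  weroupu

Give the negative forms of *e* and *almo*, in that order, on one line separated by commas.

The alternation tracks the last vowel of the stem — -upu when the last vowel of the stem is a rounded vowel (*do*, *vegu*, *wero*); -in when the last vowel of the stem is an unrounded vowel (*bedipe*, *joja*).
*e* — last vowel /e/ (an unrounded vowel) → -in → *ein*.
*almo* — last vowel /o/ (a rounded vowel) → -upu → *almoupu*.

ein, almoupu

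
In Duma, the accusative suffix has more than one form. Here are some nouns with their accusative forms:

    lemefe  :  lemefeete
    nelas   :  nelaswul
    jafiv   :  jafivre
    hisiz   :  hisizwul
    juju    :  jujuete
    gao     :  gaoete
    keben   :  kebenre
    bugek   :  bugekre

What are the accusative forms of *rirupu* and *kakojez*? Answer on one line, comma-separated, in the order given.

The suffix is conditioned by the final sound: -wul when the stem ends in a sibilant (*nelas*, *hisiz*); -re when the stem ends in a non-sibilant consonant (*jafiv*, *keben*, *bugek*); -ete when the stem ends in a vowel (*lemefe*, *juju*, *gao*).
*rirupu* — final sound /u/ (a vowel) → -ete → *rirupuete*.
The final sound of *kakojez* is /z/, which is a sibilant, so the suffix is -wul, giving *kakojezwul*.

rirupuete, kakojezwul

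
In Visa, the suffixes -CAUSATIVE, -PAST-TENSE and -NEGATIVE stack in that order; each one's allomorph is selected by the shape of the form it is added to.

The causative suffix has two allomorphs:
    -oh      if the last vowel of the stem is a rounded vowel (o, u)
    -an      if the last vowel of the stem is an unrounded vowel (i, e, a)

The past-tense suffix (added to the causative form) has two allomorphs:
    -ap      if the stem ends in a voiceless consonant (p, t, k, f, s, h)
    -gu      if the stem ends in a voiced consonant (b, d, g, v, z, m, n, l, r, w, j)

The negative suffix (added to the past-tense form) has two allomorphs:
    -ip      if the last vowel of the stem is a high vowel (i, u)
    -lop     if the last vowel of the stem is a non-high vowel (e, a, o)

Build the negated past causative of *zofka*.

*zofka*: last vowel = /a/, an unrounded vowel → -an → *zofkaan*.
Since the final consonant of the causative form *zofkaan* is /n/ (voiced), it takes -gu, giving *zofkaangu*.
Since the last vowel of the past-tense form *zofkaangu* is /u/ (a high vowel), it takes -ip, giving *zofkaanguip*.

zofkaanguip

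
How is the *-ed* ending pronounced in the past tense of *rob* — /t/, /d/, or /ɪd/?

/d/

The stem *rob* ends in a voiced sound other than /d/.
The -ed suffix is realized as /ɪd/ after /t, d/; as /t/ after other voiceless consonants; and as /d/ after other voiced sounds.
So -ed on *rob* is pronounced /d/.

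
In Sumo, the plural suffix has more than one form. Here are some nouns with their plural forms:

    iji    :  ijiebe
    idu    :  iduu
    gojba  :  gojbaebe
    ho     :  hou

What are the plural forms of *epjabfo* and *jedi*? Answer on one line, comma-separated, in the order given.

The alternation tracks the last vowel of the stem — -u when the last vowel of the stem is a rounded vowel (*idu*, *ho*); -ebe when the last vowel of the stem is an unrounded vowel (*iji*, *gojba*).
*epjabfo*: last vowel = /o/, a rounded vowel → -u → *epjabfou*.
The last vowel of *jedi* is /i/, which is an unrounded vowel, so the suffix is -ebe, giving *jediebe*.

epjabfou, jediebe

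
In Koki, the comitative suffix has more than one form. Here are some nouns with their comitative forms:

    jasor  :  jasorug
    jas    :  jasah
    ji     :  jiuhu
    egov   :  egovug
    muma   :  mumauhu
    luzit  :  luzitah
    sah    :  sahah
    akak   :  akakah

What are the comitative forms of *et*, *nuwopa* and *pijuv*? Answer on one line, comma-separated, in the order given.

The suffix is conditioned by the final sound: -ah when the stem ends in a voiceless consonant (*jas*, *luzit*, *sah*, *akak*); -ug when the stem ends in a voiced consonant (*jasor*, *egov*); -uhu when the stem ends in a vowel (*ji*, *muma*).
The final sound of *et* is /t/, which is a voiceless consonant, so the suffix is -ah, giving *etah*.
The final sound of *nuwopa* is /a/, which is a vowel, so the suffix is -uhu, giving *nuwopauhu*.
*pijuv* — final sound /v/ (a voiced consonant) → -ug → *pijuvug*.

etah, nuwopauhu, pijuvug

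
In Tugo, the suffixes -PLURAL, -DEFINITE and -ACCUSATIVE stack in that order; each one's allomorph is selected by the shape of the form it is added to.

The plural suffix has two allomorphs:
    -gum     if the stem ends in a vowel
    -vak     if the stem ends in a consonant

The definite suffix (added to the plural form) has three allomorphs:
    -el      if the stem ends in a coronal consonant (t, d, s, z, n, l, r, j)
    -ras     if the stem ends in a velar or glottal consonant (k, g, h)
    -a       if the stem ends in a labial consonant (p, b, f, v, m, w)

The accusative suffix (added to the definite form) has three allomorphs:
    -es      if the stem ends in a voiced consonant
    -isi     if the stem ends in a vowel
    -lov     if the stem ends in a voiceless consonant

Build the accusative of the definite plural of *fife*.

The final sound of *fife* is /e/, which is a vowel, so the plural suffix is -gum, giving *fifegum*.
The plural form *fifegum*: final consonant = /m/, labial → -a → *fifeguma*.
The definite form *fifeguma* — final sound /a/ (a vowel) → -isi → *fifegumaisi*.

fifegumaisi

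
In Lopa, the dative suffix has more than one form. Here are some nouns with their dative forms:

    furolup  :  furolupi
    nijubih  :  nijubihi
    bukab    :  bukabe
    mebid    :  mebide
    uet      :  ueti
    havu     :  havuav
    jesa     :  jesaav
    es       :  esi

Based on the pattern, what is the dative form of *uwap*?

Looking at the final sound of each stem: -i when the stem ends in a voiceless consonant (*furolup*, *nijubih*, *uet*, *es*); -e when the stem ends in a voiced consonant (*bukab*, *mebid*); -av when the stem ends in a vowel (*havu*, *jesa*).
Since the final sound of *uwap* is /p/ (a voiceless consonant), it takes -i, giving *uwapi*.

uwapi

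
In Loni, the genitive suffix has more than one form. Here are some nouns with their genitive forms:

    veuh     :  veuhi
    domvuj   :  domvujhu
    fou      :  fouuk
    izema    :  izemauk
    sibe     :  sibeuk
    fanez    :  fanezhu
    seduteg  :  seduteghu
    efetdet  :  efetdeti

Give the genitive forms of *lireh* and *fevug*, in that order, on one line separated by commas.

The suffix is conditioned by the final sound: -i when the stem ends in a voiceless consonant (*veuh*, *efetdet*); -hu when the stem ends in a voiced consonant (*domvuj*, *fanez*, *seduteg*); -uk when the stem ends in a vowel (*fou*, *izema*, *sibe*).
Since the final sound of *lireh* is /h/ (a voiceless consonant), it takes -i, giving *lirehi*.
The final sound of *fevug* is /g/, which is a voiced consonant, so the suffix is -hu, giving *fevughu*.

lirehi, fevughu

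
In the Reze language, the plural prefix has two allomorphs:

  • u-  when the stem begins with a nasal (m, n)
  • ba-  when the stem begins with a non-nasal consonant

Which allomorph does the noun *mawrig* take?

*mawrig* — first consonant /m/ (a nasal) → u-.

u-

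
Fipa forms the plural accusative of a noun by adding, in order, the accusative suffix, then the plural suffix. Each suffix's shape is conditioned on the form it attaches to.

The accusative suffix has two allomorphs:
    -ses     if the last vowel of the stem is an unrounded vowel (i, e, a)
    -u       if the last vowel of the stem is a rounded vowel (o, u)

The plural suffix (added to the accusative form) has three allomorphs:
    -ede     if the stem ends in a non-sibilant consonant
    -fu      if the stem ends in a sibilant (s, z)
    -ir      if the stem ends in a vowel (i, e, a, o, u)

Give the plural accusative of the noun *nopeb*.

*nopeb*: last vowel = /e/, an unrounded vowel → -ses → *nopebses*.
The accusative form *nopebses*: final sound = /s/, a sibilant → -fu → *nopebsesfu*.

nopebsesfu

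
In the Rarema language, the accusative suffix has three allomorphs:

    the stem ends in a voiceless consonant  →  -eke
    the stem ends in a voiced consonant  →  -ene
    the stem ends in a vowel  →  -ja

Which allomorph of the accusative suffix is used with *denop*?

-eke

*denop* — final sound /p/ (a voiceless consonant) → -eke.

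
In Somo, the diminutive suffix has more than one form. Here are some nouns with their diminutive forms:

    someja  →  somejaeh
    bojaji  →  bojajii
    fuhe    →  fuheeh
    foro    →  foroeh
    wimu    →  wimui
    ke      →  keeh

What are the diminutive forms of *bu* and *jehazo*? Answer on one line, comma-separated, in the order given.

The suffix is conditioned by the last vowel: -i when the last vowel of the stem is a high vowel (*bojaji*, *wimu*); -eh when the last vowel of the stem is a non-high vowel (*someja*, *fuhe*, *foro*, *ke*).
*bu* — last vowel /u/ (a high vowel) → -i → *bui*.
The last vowel of *jehazo* is /o/, which is a non-high vowel, so the suffix is -eh, giving *jehazoeh*.

bui, jehazoeh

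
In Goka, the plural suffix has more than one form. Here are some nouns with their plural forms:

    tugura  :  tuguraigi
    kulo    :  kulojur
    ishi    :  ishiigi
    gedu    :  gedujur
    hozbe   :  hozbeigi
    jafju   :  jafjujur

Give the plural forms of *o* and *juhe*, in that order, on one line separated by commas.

Looking at the last vowel of each stem: -jur when the last vowel of the stem is a rounded vowel (*kulo*, *gedu*, *jafju*); -igi when the last vowel of the stem is an unrounded vowel (*tugura*, *ishi*, *hozbe*).
*o*: last vowel = /o/, a rounded vowel → -jur → *ojur*.
*juhe*: last vowel = /e/, an unrounded vowel → -igi → *juheigi*.

ojur, juheigi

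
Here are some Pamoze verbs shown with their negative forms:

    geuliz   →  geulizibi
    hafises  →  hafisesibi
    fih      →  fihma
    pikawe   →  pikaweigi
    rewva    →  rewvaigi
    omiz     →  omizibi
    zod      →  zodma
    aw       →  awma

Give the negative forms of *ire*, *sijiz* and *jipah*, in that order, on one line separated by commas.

ireigi, sijizibi, jipahma

The alternation tracks the final sound of the stem — -ibi when the stem ends in a sibilant (*geuliz*, *hafises*, *omiz*); -ma when the stem ends in a non-sibilant consonant (*fih*, *zod*, *aw*); -igi when the stem ends in a vowel (*pikawe*, *rewva*).
The final sound of *ire* is /e/, which is a vowel, so the suffix is -igi, giving *ireigi*.
The final sound of *sijiz* is /z/, which is a sibilant, so the suffix is -ibi, giving *sijizibi*.
Since the final sound of *jipah* is /h/ (a non-sibilant consonant), it takes -ma, giving *jipahma*.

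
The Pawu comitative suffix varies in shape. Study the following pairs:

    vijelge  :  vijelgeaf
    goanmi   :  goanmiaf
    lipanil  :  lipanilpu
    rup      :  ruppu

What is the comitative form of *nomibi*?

The alternation tracks the final sound of the stem — -pu when the stem ends in a consonant (*lipanil*, *rup*); -af when the stem ends in a vowel (*vijelge*, *goanmi*).
The final sound of *nomibi* is /i/, which is a vowel, so the suffix is -af, giving *nomibiaf*.

nomibiaf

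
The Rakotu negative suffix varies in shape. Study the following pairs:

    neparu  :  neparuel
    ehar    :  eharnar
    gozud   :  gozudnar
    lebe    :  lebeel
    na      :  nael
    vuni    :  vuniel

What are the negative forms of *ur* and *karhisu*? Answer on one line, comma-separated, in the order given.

urnar, karhisuel

The suffix is conditioned by the final sound: -nar when the stem ends in a consonant (*ehar*, *gozud*); -el when the stem ends in a vowel (*neparu*, *lebe*, *na*, *vuni*).
Since the final sound of *ur* is /r/ (a consonant), it takes -nar, giving *urnar*.
*karhisu* — final sound /u/ (a vowel) → -el → *karhisuel*.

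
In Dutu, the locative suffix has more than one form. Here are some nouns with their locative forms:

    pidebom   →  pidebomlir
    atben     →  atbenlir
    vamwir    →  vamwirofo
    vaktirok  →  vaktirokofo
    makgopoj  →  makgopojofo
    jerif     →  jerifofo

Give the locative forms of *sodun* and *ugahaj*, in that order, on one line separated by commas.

sodunlir, ugahajofo

The suffix is conditioned by the final consonant: -lir when the stem ends in a nasal (*pidebom*, *atben*); -ofo when the stem ends in a non-nasal consonant (*vamwir*, *vaktirok*, *makgopoj*, *jerif*).
Since the final consonant of *sodun* is /n/ (a nasal), it takes -lir, giving *sodunlir*.
Since the final consonant of *ugahaj* is /j/ (non-nasal), it takes -ofo, giving *ugahajofo*.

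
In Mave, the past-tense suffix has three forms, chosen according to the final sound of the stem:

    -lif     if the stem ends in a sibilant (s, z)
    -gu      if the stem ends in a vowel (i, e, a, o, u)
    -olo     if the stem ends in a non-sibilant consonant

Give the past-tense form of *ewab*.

Since the final sound of *ewab* is /b/ (a non-sibilant consonant), it takes -olo, giving *ewabolo*.

ewabolo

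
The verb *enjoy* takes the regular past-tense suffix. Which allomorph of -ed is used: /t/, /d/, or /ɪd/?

The stem *enjoy* ends in a voiced sound other than /d/.
The -ed suffix is realized as /ɪd/ after /t, d/; as /t/ after other voiceless consonants; and as /d/ after other voiced sounds.
So -ed on *enjoy* is pronounced /d/.

/d/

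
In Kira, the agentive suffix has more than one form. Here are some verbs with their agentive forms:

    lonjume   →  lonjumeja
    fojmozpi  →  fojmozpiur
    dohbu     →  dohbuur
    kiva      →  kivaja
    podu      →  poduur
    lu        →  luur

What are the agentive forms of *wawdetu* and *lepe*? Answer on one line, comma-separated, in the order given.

wawdetuur, lepeja

The alternation tracks the last vowel of the stem — -ur when the last vowel of the stem is a high vowel (*fojmozpi*, *dohbu*, *podu*, *lu*); -ja when the last vowel of the stem is a non-high vowel (*lonjume*, *kiva*).
The last vowel of *wawdetu* is /u/, which is a high vowel, so the suffix is -ur, giving *wawdetuur*.
*lepe* — last vowel /e/ (a non-high vowel) → -ja → *lepeja*.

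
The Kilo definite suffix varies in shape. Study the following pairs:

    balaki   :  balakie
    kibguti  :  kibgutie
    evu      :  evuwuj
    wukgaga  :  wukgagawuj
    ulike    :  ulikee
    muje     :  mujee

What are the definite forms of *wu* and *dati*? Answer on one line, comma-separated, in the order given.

wuwuj, datie

Looking at the last vowel of each stem: -e when the last vowel of the stem is a front vowel (*balaki*, *kibguti*, *ulike*, *muje*); -wuj when the last vowel of the stem is a back vowel (*evu*, *wukgaga*).
The last vowel of *wu* is /u/, which is a back vowel, so the suffix is -wuj, giving *wuwuj*.
*dati* — last vowel /i/ (a front vowel) → -e → *datie*.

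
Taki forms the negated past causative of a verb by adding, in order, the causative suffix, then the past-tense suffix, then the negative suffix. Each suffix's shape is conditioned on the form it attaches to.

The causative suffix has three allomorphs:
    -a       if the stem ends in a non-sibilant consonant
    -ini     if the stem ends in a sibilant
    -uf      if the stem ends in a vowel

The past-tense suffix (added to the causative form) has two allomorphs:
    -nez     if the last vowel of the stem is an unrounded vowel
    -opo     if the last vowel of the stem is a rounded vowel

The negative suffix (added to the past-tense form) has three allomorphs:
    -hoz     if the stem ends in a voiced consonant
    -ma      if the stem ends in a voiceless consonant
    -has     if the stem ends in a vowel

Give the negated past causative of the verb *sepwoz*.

sepwozininezhoz

Since the final sound of *sepwoz* is /z/ (a sibilant), it takes -ini, giving *sepwozini*.
The causative form *sepwozini*: last vowel = /i/, an unrounded vowel → -nez → *sepwozininez*.
Since the final sound of the past-tense form *sepwozininez* is /z/ (a voiced consonant), it takes -hoz, giving *sepwozininezhoz*.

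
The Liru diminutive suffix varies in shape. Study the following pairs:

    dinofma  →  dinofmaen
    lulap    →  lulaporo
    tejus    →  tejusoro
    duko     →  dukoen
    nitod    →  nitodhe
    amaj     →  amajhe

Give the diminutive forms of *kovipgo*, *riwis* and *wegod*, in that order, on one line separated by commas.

The pattern is voicing of the final sound: -oro when the stem ends in a voiceless consonant (*lulap*, *tejus*); -he when the stem ends in a voiced consonant (*nitod*, *amaj*); -en when the stem ends in a vowel (*dinofma*, *duko*).
*kovipgo* — final sound /o/ (a vowel) → -en → *kovipgoen*.
Since the final sound of *riwis* is /s/ (a voiceless consonant), it takes -oro, giving *riwisoro*.
*wegod*: final sound = /d/, a voiced consonant → -he → *wegodhe*.

kovipgoen, riwisoro, wegodhe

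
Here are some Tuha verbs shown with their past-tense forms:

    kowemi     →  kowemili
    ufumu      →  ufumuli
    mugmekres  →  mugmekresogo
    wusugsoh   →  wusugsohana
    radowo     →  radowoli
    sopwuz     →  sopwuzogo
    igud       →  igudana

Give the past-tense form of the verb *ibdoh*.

The suffix is conditioned by the final sound: -ogo when the stem ends in a sibilant (*mugmekres*, *sopwuz*); -ana when the stem ends in a non-sibilant consonant (*wusugsoh*, *igud*); -li when the stem ends in a vowel (*kowemi*, *ufumu*, *radowo*).
*ibdoh*: final sound = /h/, a non-sibilant consonant → -ana → *ibdohana*.

ibdohana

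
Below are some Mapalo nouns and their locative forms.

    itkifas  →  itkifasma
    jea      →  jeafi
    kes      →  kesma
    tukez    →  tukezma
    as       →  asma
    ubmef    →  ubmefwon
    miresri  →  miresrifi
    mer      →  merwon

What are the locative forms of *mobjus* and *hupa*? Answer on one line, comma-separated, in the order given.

Looking at the final sound of each stem: -ma when the stem ends in a sibilant (*itkifas*, *kes*, *tukez*, *as*); -won when the stem ends in a non-sibilant consonant (*ubmef*, *mer*); -fi when the stem ends in a vowel (*jea*, *miresri*).
The final sound of *mobjus* is /s/, which is a sibilant, so the suffix is -ma, giving *mobjusma*.
Since the final sound of *hupa* is /a/ (a vowel), it takes -fi, giving *hupafi*.

mobjusma, hupafi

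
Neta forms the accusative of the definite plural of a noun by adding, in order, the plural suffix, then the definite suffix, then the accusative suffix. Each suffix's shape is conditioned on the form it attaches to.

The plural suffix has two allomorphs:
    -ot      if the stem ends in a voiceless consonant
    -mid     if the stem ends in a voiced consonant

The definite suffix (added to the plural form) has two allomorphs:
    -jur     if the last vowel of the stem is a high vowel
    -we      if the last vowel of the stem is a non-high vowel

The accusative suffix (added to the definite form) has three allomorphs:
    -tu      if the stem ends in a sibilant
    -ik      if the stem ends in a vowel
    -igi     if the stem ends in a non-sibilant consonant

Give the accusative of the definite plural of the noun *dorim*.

The final consonant of *dorim* is /m/, which is voiced, so the plural suffix is -mid, giving *dorimmid*.
The plural form *dorimmid* — last vowel /i/ (a high vowel) → -jur → *dorimmidjur*.
The definite form *dorimmidjur*: final sound = /r/, a non-sibilant consonant → -igi → *dorimmidjurigi*.

dorimmidjurigi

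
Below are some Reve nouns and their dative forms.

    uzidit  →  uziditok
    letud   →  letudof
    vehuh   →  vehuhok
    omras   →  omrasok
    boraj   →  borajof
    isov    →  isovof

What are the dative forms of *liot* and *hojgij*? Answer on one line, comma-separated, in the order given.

Looking at the final consonant of each stem: -ok when the stem ends in a voiceless consonant (*uzidit*, *vehuh*, *omras*); -of when the stem ends in a voiced consonant (*letud*, *boraj*, *isov*).
*liot* — final consonant /t/ (voiceless) → -ok → *liotok*.
The final consonant of *hojgij* is /j/, which is voiced, so the suffix is -of, giving *hojgijof*.

liotok, hojgijof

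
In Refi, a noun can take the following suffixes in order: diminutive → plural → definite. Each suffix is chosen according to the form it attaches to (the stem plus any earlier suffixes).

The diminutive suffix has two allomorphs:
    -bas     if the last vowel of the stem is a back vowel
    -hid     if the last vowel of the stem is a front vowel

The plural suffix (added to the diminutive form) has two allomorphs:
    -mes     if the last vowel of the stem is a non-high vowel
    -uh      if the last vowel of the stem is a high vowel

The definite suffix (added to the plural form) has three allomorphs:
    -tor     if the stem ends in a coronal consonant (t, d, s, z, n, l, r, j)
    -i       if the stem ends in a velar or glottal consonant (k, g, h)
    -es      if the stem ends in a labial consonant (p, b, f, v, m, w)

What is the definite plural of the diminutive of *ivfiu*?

ivfiubasmestor

The last vowel of *ivfiu* is /u/, which is a back vowel, so the diminutive suffix is -bas, giving *ivfiubas*.
The diminutive form *ivfiubas*: last vowel = /a/, a non-high vowel → -mes → *ivfiubasmes*.
Since the final consonant of the plural form *ivfiubasmes* is /s/ (coronal), it takes -tor, giving *ivfiubasmestor*.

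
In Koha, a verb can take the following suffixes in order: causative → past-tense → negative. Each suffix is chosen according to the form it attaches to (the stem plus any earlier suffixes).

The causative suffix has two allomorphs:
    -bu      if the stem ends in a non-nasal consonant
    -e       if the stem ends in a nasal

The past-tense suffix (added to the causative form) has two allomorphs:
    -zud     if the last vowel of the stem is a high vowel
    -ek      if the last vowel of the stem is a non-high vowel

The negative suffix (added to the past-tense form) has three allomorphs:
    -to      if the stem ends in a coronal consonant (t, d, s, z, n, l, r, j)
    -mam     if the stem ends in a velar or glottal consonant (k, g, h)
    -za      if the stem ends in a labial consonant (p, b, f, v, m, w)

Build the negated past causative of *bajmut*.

bajmutbuzudto

Since the final consonant of *bajmut* is /t/ (non-nasal), it takes -bu, giving *bajmutbu*.
The causative form *bajmutbu* — last vowel /u/ (a high vowel) → -zud → *bajmutbuzud*.
The past-tense form *bajmutbuzud*: final consonant = /d/, coronal → -to → *bajmutbuzudto*.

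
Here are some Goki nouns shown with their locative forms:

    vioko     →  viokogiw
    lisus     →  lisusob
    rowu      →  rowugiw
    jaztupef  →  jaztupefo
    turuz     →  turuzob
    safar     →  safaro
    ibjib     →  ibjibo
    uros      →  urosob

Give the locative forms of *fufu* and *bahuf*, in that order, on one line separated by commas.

The alternation tracks the final sound of the stem — -ob when the stem ends in a sibilant (*lisus*, *turuz*, *uros*); -o when the stem ends in a non-sibilant consonant (*jaztupef*, *safar*, *ibjib*); -giw when the stem ends in a vowel (*vioko*, *rowu*).
Since the final sound of *fufu* is /u/ (a vowel), it takes -giw, giving *fufugiw*.
Since the final sound of *bahuf* is /f/ (a non-sibilant consonant), it takes -o, giving *bahufo*.

fufugiw, bahufo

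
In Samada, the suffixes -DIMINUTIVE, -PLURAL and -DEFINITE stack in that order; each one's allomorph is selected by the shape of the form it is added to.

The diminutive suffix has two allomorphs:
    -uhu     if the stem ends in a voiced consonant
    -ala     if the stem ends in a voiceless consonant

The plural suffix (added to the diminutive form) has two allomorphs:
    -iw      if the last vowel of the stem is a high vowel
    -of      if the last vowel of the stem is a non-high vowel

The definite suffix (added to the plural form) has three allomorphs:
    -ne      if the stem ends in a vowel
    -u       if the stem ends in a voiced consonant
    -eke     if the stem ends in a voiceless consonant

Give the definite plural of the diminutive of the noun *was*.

*was* — final consonant /s/ (voiceless) → -ala → *wasala*.
The diminutive form *wasala*: last vowel = /a/, a non-high vowel → -of → *wasalaof*.
The plural form *wasalaof* — final sound /f/ (a voiceless consonant) → -eke → *wasalaofeke*.

wasalaofeke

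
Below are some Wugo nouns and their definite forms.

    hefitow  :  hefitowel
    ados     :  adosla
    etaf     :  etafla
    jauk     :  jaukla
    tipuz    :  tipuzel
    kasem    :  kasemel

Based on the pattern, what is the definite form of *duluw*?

The suffix is conditioned by the final consonant: -la when the stem ends in a voiceless consonant (*ados*, *etaf*, *jauk*); -el when the stem ends in a voiced consonant (*hefitow*, *tipuz*, *kasem*).
*duluw*: final consonant = /w/, voiced → -el → *duluwel*.

duluwel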